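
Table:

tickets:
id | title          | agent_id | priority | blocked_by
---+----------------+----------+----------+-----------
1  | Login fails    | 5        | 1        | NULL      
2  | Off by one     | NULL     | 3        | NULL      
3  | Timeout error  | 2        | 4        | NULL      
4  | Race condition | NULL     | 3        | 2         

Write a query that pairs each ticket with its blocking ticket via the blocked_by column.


This is a self-join: tickets is joined to a second copy of itself, matching each row's blocked_by to another row's id. Use LEFT JOIN so rows with blocked_by=NULL are kept.
  - ticket 1 (Login fails): blocked_by=NULL -> NULL
  - ticket 2 (Off by one): blocked_by=NULL -> NULL
  - ticket 3 (Timeout error): blocked_by=NULL -> NULL
  - ticket 4 (Race condition): blocked_by=2 -> Off by one

SQL:
SELECT a.title AS item, b.title AS blocked_by
FROM tickets a
LEFT JOIN tickets b ON a.blocked_by = b.id

Result:
item           | blocked_by
---------------+-----------
Login fails    | NULL      
Off by one     | NULL      
Timeout error  | NULL      
Race condition | Off by one


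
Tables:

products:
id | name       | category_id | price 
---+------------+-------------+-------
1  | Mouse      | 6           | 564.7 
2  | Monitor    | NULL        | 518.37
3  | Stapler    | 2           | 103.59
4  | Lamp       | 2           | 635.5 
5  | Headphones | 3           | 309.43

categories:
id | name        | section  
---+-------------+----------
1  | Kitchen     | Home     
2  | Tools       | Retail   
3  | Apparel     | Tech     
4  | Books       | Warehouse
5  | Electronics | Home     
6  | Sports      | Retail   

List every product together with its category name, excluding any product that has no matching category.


INNER JOIN keeps only products rows whose category_id matches an id in categories. Walk through each product:
  - product 1 (Mouse): category_id=6 -> matches Sports
  - product 2 (Monitor): category_id=NULL, no match -> dropped
  - product 3 (Stapler): category_id=2 -> matches Tools
  - product 4 (Lamp): category_id=2 -> matches Tools
  - product 5 (Headphones): category_id=3 -> matches Apparel
So 1 of 5 rows is dropped.

SQL:
SELECT a.name, b.name AS category
FROM products a
INNER JOIN categories b ON a.category_id = b.id

Result:
name       | category
-----------+---------
Mouse      | Sports  
Stapler    | Tools   
Lamp       | Tools   
Headphones | Apparel 


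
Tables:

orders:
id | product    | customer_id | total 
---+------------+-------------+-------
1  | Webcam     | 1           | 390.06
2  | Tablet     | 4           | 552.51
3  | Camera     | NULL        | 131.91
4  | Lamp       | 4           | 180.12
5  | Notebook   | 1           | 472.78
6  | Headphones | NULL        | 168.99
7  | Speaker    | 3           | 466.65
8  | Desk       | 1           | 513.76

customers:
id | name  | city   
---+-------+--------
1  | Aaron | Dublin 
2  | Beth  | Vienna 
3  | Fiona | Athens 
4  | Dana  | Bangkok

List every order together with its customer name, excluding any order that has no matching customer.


INNER JOIN keeps only orders rows whose customer_id matches an id in customers. Walk through each order:
  - order 1 (Webcam): customer_id=1 -> matches Aaron
  - order 2 (Tablet): customer_id=4 -> matches Dana
  - order 3 (Camera): customer_id=NULL, no match -> dropped
  - order 4 (Lamp): customer_id=4 -> matches Dana
  - order 5 (Notebook): customer_id=1 -> matches Aaron
  - order 6 (Headphones): customer_id=NULL, no match -> dropped
  - order 7 (Speaker): customer_id=3 -> matches Fiona
  - order 8 (Desk): customer_id=1 -> matches Aaron
So 2 of 8 rows are dropped.

SQL:
SELECT a.product, b.name AS customer
FROM orders a
INNER JOIN customers b ON a.customer_id = b.id

Result:
product  | customer
---------+---------
Webcam   | Aaron   
Tablet   | Dana    
Lamp     | Dana    
Notebook | Aaron   
Speaker  | Fiona   
Desk     | Aaron   


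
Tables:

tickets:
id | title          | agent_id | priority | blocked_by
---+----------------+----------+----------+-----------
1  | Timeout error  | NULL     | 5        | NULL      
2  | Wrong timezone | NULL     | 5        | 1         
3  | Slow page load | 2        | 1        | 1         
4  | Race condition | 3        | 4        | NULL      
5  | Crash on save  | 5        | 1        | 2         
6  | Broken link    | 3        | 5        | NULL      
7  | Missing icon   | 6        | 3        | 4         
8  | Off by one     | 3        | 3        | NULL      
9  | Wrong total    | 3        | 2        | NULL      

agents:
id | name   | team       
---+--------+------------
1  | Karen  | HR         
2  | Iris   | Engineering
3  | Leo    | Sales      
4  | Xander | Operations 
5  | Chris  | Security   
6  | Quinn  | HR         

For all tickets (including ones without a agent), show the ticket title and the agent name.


LEFT JOIN keeps every row from tickets (the left table); where agent_id has no match in agents, the agent columns become NULL. Walk through each ticket:
  - ticket 1 (Timeout error): agent_id=NULL, no match -> kept with NULL
  - ticket 2 (Wrong timezone): agent_id=NULL, no match -> kept with NULL
  - ticket 3 (Slow page load): agent_id=2 -> matches Iris
  - ticket 4 (Race condition): agent_id=3 -> matches Leo
  - ticket 5 (Crash on save): agent_id=5 -> matches Chris
  - ticket 6 (Broken link): agent_id=3 -> matches Leo
  - ticket 7 (Missing icon): agent_id=6 -> matches Quinn
  - ticket 8 (Off by one): agent_id=3 -> matches Leo
  - ticket 9 (Wrong total): agent_id=3 -> matches Leo
All 9 rows appear; 2 have NULL agent.

SQL:
SELECT a.title, b.name AS agent
FROM tickets a
LEFT JOIN agents b ON a.agent_id = b.id

Result:
title          | agent
---------------+------
Timeout error  | NULL 
Wrong timezone | NULL 
Slow page load | Iris 
Race condition | Leo  
Crash on save  | Chris
Broken link    | Leo  
Missing icon   | Quinn
Off by one     | Leo  
Wrong total    | Leo  


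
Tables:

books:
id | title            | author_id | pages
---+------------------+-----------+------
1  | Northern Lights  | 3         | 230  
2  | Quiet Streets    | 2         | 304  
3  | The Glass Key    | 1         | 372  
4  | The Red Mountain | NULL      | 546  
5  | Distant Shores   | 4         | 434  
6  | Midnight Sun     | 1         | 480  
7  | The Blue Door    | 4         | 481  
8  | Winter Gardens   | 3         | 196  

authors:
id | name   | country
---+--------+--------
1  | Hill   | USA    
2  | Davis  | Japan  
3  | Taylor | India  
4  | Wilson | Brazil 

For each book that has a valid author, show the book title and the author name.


INNER JOIN keeps only books rows whose author_id matches an id in authors. Walk through each book:
  - book 1 (Northern Lights): author_id=3 -> matches Taylor
  - book 2 (Quiet Streets): author_id=2 -> matches Davis
  - book 3 (The Glass Key): author_id=1 -> matches Hill
  - book 4 (The Red Mountain): author_id=NULL, no match -> dropped
  - book 5 (Distant Shores): author_id=4 -> matches Wilson
  - book 6 (Midnight Sun): author_id=1 -> matches Hill
  - book 7 (The Blue Door): author_id=4 -> matches Wilson
  - book 8 (Winter Gardens): author_id=3 -> matches Taylor
So 1 of 8 rows is dropped.

SQL:
SELECT a.title, b.name AS author
FROM books a
INNER JOIN authors b ON a.author_id = b.id

Result:
title           | author
----------------+-------
Northern Lights | Taylor
Quiet Streets   | Davis 
The Glass Key   | Hill  
Distant Shores  | Wilson
Midnight Sun    | Hill  
The Blue Door   | Wilson
Winter Gardens  | Taylor


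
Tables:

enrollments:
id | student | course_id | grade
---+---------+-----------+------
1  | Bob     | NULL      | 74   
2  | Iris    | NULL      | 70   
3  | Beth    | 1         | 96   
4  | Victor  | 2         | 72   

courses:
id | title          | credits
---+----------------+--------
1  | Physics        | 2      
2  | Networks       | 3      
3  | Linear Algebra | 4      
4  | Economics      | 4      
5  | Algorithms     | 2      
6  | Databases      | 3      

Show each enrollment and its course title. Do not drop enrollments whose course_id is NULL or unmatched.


LEFT JOIN keeps every row from enrollments (the left table); where course_id has no match in courses, the course columns become NULL. Walk through each enrollment:
  - enrollment 1 (Bob): course_id=NULL, no match -> kept with NULL
  - enrollment 2 (Iris): course_id=NULL, no match -> kept with NULL
  - enrollment 3 (Beth): course_id=1 -> matches Physics
  - enrollment 4 (Victor): course_id=2 -> matches Networks
All 4 rows appear; 2 have NULL course.

SQL:
SELECT a.student, b.title AS course
FROM enrollments a
LEFT JOIN courses b ON a.course_id = b.id

Result:
student | course  
--------+---------
Bob     | NULL    
Iris    | NULL    
Beth    | Physics 
Victor  | Networks


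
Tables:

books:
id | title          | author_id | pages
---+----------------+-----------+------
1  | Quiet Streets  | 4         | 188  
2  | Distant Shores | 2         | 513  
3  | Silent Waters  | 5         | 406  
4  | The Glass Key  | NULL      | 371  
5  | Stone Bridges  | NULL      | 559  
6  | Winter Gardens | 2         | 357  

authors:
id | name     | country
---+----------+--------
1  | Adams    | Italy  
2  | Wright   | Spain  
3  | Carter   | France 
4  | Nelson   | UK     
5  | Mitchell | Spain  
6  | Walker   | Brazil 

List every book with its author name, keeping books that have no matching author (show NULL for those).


LEFT JOIN keeps every row from books (the left table); where author_id has no match in authors, the author columns become NULL. Walk through each book:
  - book 1 (Quiet Streets): author_id=4 -> matches Nelson
  - book 2 (Distant Shores): author_id=2 -> matches Wright
  - book 3 (Silent Waters): author_id=5 -> matches Mitchell
  - book 4 (The Glass Key): author_id=NULL, no match -> kept with NULL
  - book 5 (Stone Bridges): author_id=NULL, no match -> kept with NULL
  - book 6 (Winter Gardens): author_id=2 -> matches Wright
All 6 rows appear; 2 have NULL author.

SQL:
SELECT a.title, b.name AS author
FROM books a
LEFT JOIN authors b ON a.author_id = b.id

Result:
title          | author  
---------------+---------
Quiet Streets  | Nelson  
Distant Shores | Wright  
Silent Waters  | Mitchell
The Glass Key  | NULL    
Stone Bridges  | NULL    
Winter Gardens | Wright  


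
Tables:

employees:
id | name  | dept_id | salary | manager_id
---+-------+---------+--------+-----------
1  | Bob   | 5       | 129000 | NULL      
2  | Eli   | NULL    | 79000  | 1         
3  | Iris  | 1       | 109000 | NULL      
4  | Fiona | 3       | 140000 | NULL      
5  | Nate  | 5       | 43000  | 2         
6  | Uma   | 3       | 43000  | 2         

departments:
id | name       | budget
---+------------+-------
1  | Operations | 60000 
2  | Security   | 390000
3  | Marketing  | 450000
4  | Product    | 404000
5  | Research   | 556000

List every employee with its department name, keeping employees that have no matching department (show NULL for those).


LEFT JOIN keeps every row from employees (the left table); where dept_id has no match in departments, the department columns become NULL. Walk through each employee:
  - employee 1 (Bob): dept_id=5 -> matches Research
  - employee 2 (Eli): dept_id=NULL, no match -> kept with NULL
  - employee 3 (Iris): dept_id=1 -> matches Operations
  - employee 4 (Fiona): dept_id=3 -> matches Marketing
  - employee 5 (Nate): dept_id=5 -> matches Research
  - employee 6 (Uma): dept_id=3 -> matches Marketing
All 6 rows appear; 1 has NULL department.

SQL:
SELECT a.name, b.name AS department
FROM employees a
LEFT JOIN departments b ON a.dept_id = b.id

Result:
name  | department
------+-----------
Bob   | Research  
Eli   | NULL      
Iris  | Operations
Fiona | Marketing 
Nate  | Research  
Uma   | Marketing 


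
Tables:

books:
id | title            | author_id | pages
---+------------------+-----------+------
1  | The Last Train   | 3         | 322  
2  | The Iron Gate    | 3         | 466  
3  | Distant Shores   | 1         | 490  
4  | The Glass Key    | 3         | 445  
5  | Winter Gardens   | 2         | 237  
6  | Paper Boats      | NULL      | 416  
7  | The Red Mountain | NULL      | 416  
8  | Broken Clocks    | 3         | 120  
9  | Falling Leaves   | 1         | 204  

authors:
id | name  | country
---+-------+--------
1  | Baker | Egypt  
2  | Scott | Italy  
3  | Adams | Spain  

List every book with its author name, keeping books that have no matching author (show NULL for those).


LEFT JOIN keeps every row from books (the left table); where author_id has no match in authors, the author columns become NULL. Walk through each book:
  - book 1 (The Last Train): author_id=3 -> matches Adams
  - book 2 (The Iron Gate): author_id=3 -> matches Adams
  - book 3 (Distant Shores): author_id=1 -> matches Baker
  - book 4 (The Glass Key): author_id=3 -> matches Adams
  - book 5 (Winter Gardens): author_id=2 -> matches Scott
  - book 6 (Paper Boats): author_id=NULL, no match -> kept with NULL
  - book 7 (The Red Mountain): author_id=NULL, no match -> kept with NULL
  - book 8 (Broken Clocks): author_id=3 -> matches Adams
  - book 9 (Falling Leaves): author_id=1 -> matches Baker
All 9 rows appear; 2 have NULL author.

SQL:
SELECT a.title, b.name AS author
FROM books a
LEFT JOIN authors b ON a.author_id = b.id

Result:
title            | author
-----------------+-------
The Last Train   | Adams 
The Iron Gate    | Adams 
Distant Shores   | Baker 
The Glass Key    | Adams 
Winter Gardens   | Scott 
Paper Boats      | NULL  
The Red Mountain | NULL  
Broken Clocks    | Adams 
Falling Leaves   | Baker 


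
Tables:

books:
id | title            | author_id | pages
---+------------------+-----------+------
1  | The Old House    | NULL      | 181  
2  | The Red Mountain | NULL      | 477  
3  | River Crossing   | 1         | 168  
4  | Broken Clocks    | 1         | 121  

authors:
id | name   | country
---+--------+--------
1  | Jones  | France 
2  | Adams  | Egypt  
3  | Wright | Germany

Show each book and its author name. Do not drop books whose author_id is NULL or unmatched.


LEFT JOIN keeps every row from books (the left table); where author_id has no match in authors, the author columns become NULL. Walk through each book:
  - book 1 (The Old House): author_id=NULL, no match -> kept with NULL
  - book 2 (The Red Mountain): author_id=NULL, no match -> kept with NULL
  - book 3 (River Crossing): author_id=1 -> matches Jones
  - book 4 (Broken Clocks): author_id=1 -> matches Jones
All 4 rows appear; 2 have NULL author.

SQL:
SELECT a.title, b.name AS author
FROM books a
LEFT JOIN authors b ON a.author_id = b.id

Result:
title            | author
-----------------+-------
The Old House    | NULL  
The Red Mountain | NULL  
River Crossing   | Jones 
Broken Clocks    | Jones 


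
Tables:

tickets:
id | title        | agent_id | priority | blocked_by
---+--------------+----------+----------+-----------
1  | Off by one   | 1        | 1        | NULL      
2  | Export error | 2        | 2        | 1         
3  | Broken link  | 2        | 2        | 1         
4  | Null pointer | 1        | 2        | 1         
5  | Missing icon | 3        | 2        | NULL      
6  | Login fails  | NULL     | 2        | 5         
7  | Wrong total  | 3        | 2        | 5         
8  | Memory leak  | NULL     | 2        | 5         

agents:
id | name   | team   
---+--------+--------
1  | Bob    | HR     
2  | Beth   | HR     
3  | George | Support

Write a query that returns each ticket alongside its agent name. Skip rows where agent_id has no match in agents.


INNER JOIN keeps only tickets rows whose agent_id matches an id in agents. Walk through each ticket:
  - ticket 1 (Off by one): agent_id=1 -> matches Bob
  - ticket 2 (Export error): agent_id=2 -> matches Beth
  - ticket 3 (Broken link): agent_id=2 -> matches Beth
  - ticket 4 (Null pointer): agent_id=1 -> matches Bob
  - ticket 5 (Missing icon): agent_id=3 -> matches George
  - ticket 6 (Login fails): agent_id=NULL, no match -> dropped
  - ticket 7 (Wrong total): agent_id=3 -> matches George
  - ticket 8 (Memory leak): agent_id=NULL, no match -> dropped
So 2 of 8 rows are dropped.

SQL:
SELECT a.title, b.name AS agent
FROM tickets a
INNER JOIN agents b ON a.agent_id = b.id

Result:
title        | agent 
-------------+-------
Off by one   | Bob   
Export error | Beth  
Broken link  | Beth  
Null pointer | Bob   
Missing icon | George
Wrong total  | George


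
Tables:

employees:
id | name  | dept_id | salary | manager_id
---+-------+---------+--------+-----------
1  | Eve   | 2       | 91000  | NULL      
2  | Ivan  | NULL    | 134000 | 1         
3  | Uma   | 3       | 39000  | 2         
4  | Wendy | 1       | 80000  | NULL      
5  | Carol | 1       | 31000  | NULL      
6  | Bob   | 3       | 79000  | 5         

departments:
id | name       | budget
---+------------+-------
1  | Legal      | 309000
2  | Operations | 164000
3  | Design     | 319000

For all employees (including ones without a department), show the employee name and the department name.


LEFT JOIN keeps every row from employees (the left table); where dept_id has no match in departments, the department columns become NULL. Walk through each employee:
  - employee 1 (Eve): dept_id=2 -> matches Operations
  - employee 2 (Ivan): dept_id=NULL, no match -> kept with NULL
  - employee 3 (Uma): dept_id=3 -> matches Design
  - employee 4 (Wendy): dept_id=1 -> matches Legal
  - employee 5 (Carol): dept_id=1 -> matches Legal
  - employee 6 (Bob): dept_id=3 -> matches Design
All 6 rows appear; 1 has NULL department.

SQL:
SELECT a.name, b.name AS department
FROM employees a
LEFT JOIN departments b ON a.dept_id = b.id

Result:
name  | department
------+-----------
Eve   | Operations
Ivan  | NULL      
Uma   | Design    
Wendy | Legal     
Carol | Legal     
Bob   | Design    


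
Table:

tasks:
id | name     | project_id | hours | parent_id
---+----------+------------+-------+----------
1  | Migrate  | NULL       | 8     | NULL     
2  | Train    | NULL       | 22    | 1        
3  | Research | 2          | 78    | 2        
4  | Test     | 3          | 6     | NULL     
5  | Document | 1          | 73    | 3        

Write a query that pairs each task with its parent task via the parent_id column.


This is a self-join: tasks is joined to a second copy of itself, matching each row's parent_id to another row's id. Use LEFT JOIN so rows with parent_id=NULL are kept.
  - task 1 (Migrate): parent_id=NULL -> NULL
  - task 2 (Train): parent_id=1 -> Migrate
  - task 3 (Research): parent_id=2 -> Train
  - task 4 (Test): parent_id=NULL -> NULL
  - task 5 (Document): parent_id=3 -> Research

SQL:
SELECT a.name AS item, b.name AS parent
FROM tasks a
LEFT JOIN tasks b ON a.parent_id = b.id

Result:
item     | parent  
---------+---------
Migrate  | NULL    
Train    | Migrate 
Research | Train   
Test     | NULL    
Document | Research


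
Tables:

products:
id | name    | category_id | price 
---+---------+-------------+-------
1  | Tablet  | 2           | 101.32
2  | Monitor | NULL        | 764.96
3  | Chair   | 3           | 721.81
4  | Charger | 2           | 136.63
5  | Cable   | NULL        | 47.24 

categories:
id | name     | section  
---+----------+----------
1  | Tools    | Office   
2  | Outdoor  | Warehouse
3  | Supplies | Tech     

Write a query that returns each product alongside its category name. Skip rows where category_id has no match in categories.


INNER JOIN keeps only products rows whose category_id matches an id in categories. Walk through each product:
  - product 1 (Tablet): category_id=2 -> matches Outdoor
  - product 2 (Monitor): category_id=NULL, no match -> dropped
  - product 3 (Chair): category_id=3 -> matches Supplies
  - product 4 (Charger): category_id=2 -> matches Outdoor
  - product 5 (Cable): category_id=NULL, no match -> dropped
So 2 of 5 rows are dropped.

SQL:
SELECT a.name, b.name AS category
FROM products a
INNER JOIN categories b ON a.category_id = b.id

Result:
name    | category
--------+---------
Tablet  | Outdoor 
Chair   | Supplies
Charger | Outdoor 


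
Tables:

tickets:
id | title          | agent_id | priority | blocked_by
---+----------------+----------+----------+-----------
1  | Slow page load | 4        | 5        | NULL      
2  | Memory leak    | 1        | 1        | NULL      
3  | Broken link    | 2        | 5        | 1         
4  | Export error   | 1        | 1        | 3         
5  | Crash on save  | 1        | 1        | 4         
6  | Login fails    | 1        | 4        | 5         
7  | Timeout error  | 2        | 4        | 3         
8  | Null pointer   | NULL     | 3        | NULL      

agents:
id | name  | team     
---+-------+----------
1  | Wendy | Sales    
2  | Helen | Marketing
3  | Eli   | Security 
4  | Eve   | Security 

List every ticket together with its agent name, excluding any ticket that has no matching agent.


INNER JOIN keeps only tickets rows whose agent_id matches an id in agents. Walk through each ticket:
  - ticket 1 (Slow page load): agent_id=4 -> matches Eve
  - ticket 2 (Memory leak): agent_id=1 -> matches Wendy
  - ticket 3 (Broken link): agent_id=2 -> matches Helen
  - ticket 4 (Export error): agent_id=1 -> matches Wendy
  - ticket 5 (Crash on save): agent_id=1 -> matches Wendy
  - ticket 6 (Login fails): agent_id=1 -> matches Wendy
  - ticket 7 (Timeout error): agent_id=2 -> matches Helen
  - ticket 8 (Null pointer): agent_id=NULL, no match -> dropped
So 1 of 8 rows is dropped.

SQL:
SELECT a.title, b.name AS agent
FROM tickets a
INNER JOIN agents b ON a.agent_id = b.id

Result:
title          | agent
---------------+------
Slow page load | Eve  
Memory leak    | Wendy
Broken link    | Helen
Export error   | Wendy
Crash on save  | Wendy
Login fails    | Wendy
Timeout error  | Helen


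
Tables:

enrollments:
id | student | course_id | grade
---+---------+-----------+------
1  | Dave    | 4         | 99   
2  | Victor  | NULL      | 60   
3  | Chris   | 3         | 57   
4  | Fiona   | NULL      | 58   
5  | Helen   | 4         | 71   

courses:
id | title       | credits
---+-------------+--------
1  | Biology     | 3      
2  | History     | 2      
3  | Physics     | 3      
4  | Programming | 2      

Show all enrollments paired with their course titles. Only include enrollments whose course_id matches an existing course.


INNER JOIN keeps only enrollments rows whose course_id matches an id in courses. Walk through each enrollment:
  - enrollment 1 (Dave): course_id=4 -> matches Programming
  - enrollment 2 (Victor): course_id=NULL, no match -> dropped
  - enrollment 3 (Chris): course_id=3 -> matches Physics
  - enrollment 4 (Fiona): course_id=NULL, no match -> dropped
  - enrollment 5 (Helen): course_id=4 -> matches Programming
So 2 of 5 rows are dropped.

SQL:
SELECT a.student, b.title AS course
FROM enrollments a
INNER JOIN courses b ON a.course_id = b.id

Result:
student | course     
--------+------------
Dave    | Programming
Chris   | Physics    
Helen   | Programming


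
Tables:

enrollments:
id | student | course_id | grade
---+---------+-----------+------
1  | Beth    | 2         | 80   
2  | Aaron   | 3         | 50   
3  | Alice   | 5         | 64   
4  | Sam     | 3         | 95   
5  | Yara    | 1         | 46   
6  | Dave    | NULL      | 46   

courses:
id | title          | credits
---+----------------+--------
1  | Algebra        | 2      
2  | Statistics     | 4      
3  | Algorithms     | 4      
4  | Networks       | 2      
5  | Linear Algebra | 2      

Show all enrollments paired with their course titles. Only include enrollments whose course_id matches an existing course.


INNER JOIN keeps only enrollments rows whose course_id matches an id in courses. Walk through each enrollment:
  - enrollment 1 (Beth): course_id=2 -> matches Statistics
  - enrollment 2 (Aaron): course_id=3 -> matches Algorithms
  - enrollment 3 (Alice): course_id=5 -> matches Linear Algebra
  - enrollment 4 (Sam): course_id=3 -> matches Algorithms
  - enrollment 5 (Yara): course_id=1 -> matches Algebra
  - enrollment 6 (Dave): course_id=NULL, no match -> dropped
So 1 of 6 rows is dropped.

SQL:
SELECT a.student, b.title AS course
FROM enrollments a
INNER JOIN courses b ON a.course_id = b.id

Result:
student | course        
--------+---------------
Beth    | Statistics    
Aaron   | Algorithms    
Alice   | Linear Algebra
Sam     | Algorithms    
Yara    | Algebra       


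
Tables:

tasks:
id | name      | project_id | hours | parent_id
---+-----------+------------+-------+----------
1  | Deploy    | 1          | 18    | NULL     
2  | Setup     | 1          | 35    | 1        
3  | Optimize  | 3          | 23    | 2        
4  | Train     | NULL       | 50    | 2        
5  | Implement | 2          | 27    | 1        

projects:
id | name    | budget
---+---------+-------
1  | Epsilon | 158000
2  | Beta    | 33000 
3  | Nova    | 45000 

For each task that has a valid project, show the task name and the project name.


INNER JOIN keeps only tasks rows whose project_id matches an id in projects. Walk through each task:
  - task 1 (Deploy): project_id=1 -> matches Epsilon
  - task 2 (Setup): project_id=1 -> matches Epsilon
  - task 3 (Optimize): project_id=3 -> matches Nova
  - task 4 (Train): project_id=NULL, no match -> dropped
  - task 5 (Implement): project_id=2 -> matches Beta
So 1 of 5 rows is dropped.

SQL:
SELECT a.name, b.name AS project
FROM tasks a
INNER JOIN projects b ON a.project_id = b.id

Result:
name      | project
----------+--------
Deploy    | Epsilon
Setup     | Epsilon
Optimize  | Nova   
Implement | Beta   


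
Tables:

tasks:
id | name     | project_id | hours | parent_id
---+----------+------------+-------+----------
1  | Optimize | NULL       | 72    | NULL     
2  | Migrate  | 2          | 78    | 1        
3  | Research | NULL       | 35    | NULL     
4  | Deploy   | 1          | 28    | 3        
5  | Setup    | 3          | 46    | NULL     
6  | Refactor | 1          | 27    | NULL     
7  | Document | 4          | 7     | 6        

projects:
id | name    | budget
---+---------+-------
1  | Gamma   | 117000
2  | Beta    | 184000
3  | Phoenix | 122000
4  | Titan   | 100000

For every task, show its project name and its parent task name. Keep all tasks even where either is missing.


Two LEFT JOINs from the same base table tasks: one to projects via project_id, one to tasks itself via parent_id. Both are LEFT so every task is preserved.
Match against projects:
  - task 1 (Optimize): project_id=NULL, no match -> kept with NULL
  - task 2 (Migrate): project_id=2 -> matches Beta
  - task 3 (Research): project_id=NULL, no match -> kept with NULL
  - task 4 (Deploy): project_id=1 -> matches Gamma
  - task 5 (Setup): project_id=3 -> matches Phoenix
  - task 6 (Refactor): project_id=1 -> matches Gamma
  - task 7 (Document): project_id=4 -> matches Titan
Match against tasks (self):
  - task 1 (Optimize): parent_id=NULL -> NULL
  - task 2 (Migrate): parent_id=1 -> Optimize
  - task 3 (Research): parent_id=NULL -> NULL
  - task 4 (Deploy): parent_id=3 -> Research
  - task 5 (Setup): parent_id=NULL -> NULL
  - task 6 (Refactor): parent_id=NULL -> NULL
  - task 7 (Document): parent_id=6 -> Refactor

SQL:
SELECT a.name, b.name AS project, c.name AS parent
FROM tasks a
LEFT JOIN projects b ON a.project_id = b.id
LEFT JOIN tasks c ON a.parent_id = c.id

Result:
name     | project | parent  
---------+---------+---------
Optimize | NULL    | NULL    
Migrate  | Beta    | Optimize
Research | NULL    | NULL    
Deploy   | Gamma   | Research
Setup    | Phoenix | NULL    
Refactor | Gamma   | NULL    
Document | Titan   | Refactor


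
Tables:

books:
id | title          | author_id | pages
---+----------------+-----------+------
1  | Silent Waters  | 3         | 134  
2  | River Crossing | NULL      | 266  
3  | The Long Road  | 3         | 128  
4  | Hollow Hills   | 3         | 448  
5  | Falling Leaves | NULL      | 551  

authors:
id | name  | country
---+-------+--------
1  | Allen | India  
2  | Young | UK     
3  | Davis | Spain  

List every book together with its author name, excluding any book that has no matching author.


INNER JOIN keeps only books rows whose author_id matches an id in authors. Walk through each book:
  - book 1 (Silent Waters): author_id=3 -> matches Davis
  - book 2 (River Crossing): author_id=NULL, no match -> dropped
  - book 3 (The Long Road): author_id=3 -> matches Davis
  - book 4 (Hollow Hills): author_id=3 -> matches Davis
  - book 5 (Falling Leaves): author_id=NULL, no match -> dropped
So 2 of 5 rows are dropped.

SQL:
SELECT a.title, b.name AS author
FROM books a
INNER JOIN authors b ON a.author_id = b.id

Result:
title         | author
--------------+-------
Silent Waters | Davis 
The Long Road | Davis 
Hollow Hills  | Davis 


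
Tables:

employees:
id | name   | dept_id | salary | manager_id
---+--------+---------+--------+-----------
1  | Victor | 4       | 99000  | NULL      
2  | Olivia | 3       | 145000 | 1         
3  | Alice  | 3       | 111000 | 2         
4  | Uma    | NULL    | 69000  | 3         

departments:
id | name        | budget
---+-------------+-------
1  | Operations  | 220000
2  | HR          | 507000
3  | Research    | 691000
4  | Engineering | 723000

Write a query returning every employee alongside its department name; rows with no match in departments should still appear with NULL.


LEFT JOIN keeps every row from employees (the left table); where dept_id has no match in departments, the department columns become NULL. Walk through each employee:
  - employee 1 (Victor): dept_id=4 -> matches Engineering
  - employee 2 (Olivia): dept_id=3 -> matches Research
  - employee 3 (Alice): dept_id=3 -> matches Research
  - employee 4 (Uma): dept_id=NULL, no match -> kept with NULL
All 4 rows appear; 1 has NULL department.

SQL:
SELECT a.name, b.name AS department
FROM employees a
LEFT JOIN departments b ON a.dept_id = b.id

Result:
name   | department 
-------+------------
Victor | Engineering
Olivia | Research   
Alice  | Research   
Uma    | NULL       


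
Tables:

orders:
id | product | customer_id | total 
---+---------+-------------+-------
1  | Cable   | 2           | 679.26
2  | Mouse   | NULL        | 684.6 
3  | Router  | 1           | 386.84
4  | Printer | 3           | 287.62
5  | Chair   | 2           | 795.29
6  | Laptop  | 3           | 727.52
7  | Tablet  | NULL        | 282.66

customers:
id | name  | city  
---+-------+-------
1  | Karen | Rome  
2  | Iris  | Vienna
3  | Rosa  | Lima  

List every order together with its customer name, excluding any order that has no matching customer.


INNER JOIN keeps only orders rows whose customer_id matches an id in customers. Walk through each order:
  - order 1 (Cable): customer_id=2 -> matches Iris
  - order 2 (Mouse): customer_id=NULL, no match -> dropped
  - order 3 (Router): customer_id=1 -> matches Karen
  - order 4 (Printer): customer_id=3 -> matches Rosa
  - order 5 (Chair): customer_id=2 -> matches Iris
  - order 6 (Laptop): customer_id=3 -> matches Rosa
  - order 7 (Tablet): customer_id=NULL, no match -> dropped
So 2 of 7 rows are dropped.

SQL:
SELECT a.product, b.name AS customer
FROM orders a
INNER JOIN customers b ON a.customer_id = b.id

Result:
product | customer
--------+---------
Cable   | Iris    
Router  | Karen   
Printer | Rosa    
Chair   | Iris    
Laptop  | Rosa    


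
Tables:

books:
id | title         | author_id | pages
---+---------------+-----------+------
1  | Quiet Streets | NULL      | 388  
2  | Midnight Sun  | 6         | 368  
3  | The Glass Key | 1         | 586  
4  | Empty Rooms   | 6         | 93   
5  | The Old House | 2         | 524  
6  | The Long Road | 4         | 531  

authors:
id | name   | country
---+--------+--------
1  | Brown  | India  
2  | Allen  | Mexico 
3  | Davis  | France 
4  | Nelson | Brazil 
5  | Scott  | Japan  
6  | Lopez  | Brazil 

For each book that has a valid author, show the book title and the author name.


INNER JOIN keeps only books rows whose author_id matches an id in authors. Walk through each book:
  - book 1 (Quiet Streets): author_id=NULL, no match -> dropped
  - book 2 (Midnight Sun): author_id=6 -> matches Lopez
  - book 3 (The Glass Key): author_id=1 -> matches Brown
  - book 4 (Empty Rooms): author_id=6 -> matches Lopez
  - book 5 (The Old House): author_id=2 -> matches Allen
  - book 6 (The Long Road): author_id=4 -> matches Nelson
So 1 of 6 rows is dropped.

SQL:
SELECT a.title, b.name AS author
FROM books a
INNER JOIN authors b ON a.author_id = b.id

Result:
title         | author
--------------+-------
Midnight Sun  | Lopez 
The Glass Key | Brown 
Empty Rooms   | Lopez 
The Old House | Allen 
The Long Road | Nelson


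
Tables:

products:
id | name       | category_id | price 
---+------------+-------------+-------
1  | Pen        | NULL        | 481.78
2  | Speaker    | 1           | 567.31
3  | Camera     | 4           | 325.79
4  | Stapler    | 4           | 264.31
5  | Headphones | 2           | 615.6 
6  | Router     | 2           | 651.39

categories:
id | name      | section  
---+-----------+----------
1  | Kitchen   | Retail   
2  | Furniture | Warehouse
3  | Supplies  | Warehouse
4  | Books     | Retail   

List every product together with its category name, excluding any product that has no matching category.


INNER JOIN keeps only products rows whose category_id matches an id in categories. Walk through each product:
  - product 1 (Pen): category_id=NULL, no match -> dropped
  - product 2 (Speaker): category_id=1 -> matches Kitchen
  - product 3 (Camera): category_id=4 -> matches Books
  - product 4 (Stapler): category_id=4 -> matches Books
  - product 5 (Headphones): category_id=2 -> matches Furniture
  - product 6 (Router): category_id=2 -> matches Furniture
So 1 of 6 rows is dropped.

SQL:
SELECT a.name, b.name AS category
FROM products a
INNER JOIN categories b ON a.category_id = b.id

Result:
name       | category 
-----------+----------
Speaker    | Kitchen  
Camera     | Books    
Stapler    | Books    
Headphones | Furniture
Router     | Furniture


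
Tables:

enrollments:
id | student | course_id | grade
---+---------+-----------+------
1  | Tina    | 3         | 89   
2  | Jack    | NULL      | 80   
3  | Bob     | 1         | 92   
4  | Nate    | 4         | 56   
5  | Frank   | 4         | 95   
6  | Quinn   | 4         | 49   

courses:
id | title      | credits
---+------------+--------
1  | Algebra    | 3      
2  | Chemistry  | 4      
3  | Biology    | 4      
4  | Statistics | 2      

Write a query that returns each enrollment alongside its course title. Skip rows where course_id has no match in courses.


INNER JOIN keeps only enrollments rows whose course_id matches an id in courses. Walk through each enrollment:
  - enrollment 1 (Tina): course_id=3 -> matches Biology
  - enrollment 2 (Jack): course_id=NULL, no match -> dropped
  - enrollment 3 (Bob): course_id=1 -> matches Algebra
  - enrollment 4 (Nate): course_id=4 -> matches Statistics
  - enrollment 5 (Frank): course_id=4 -> matches Statistics
  - enrollment 6 (Quinn): course_id=4 -> matches Statistics
So 1 of 6 rows is dropped.

SQL:
SELECT a.student, b.title AS course
FROM enrollments a
INNER JOIN courses b ON a.course_id = b.id

Result:
student | course    
--------+-----------
Tina    | Biology   
Bob     | Algebra   
Nate    | Statistics
Frank   | Statistics
Quinn   | Statistics


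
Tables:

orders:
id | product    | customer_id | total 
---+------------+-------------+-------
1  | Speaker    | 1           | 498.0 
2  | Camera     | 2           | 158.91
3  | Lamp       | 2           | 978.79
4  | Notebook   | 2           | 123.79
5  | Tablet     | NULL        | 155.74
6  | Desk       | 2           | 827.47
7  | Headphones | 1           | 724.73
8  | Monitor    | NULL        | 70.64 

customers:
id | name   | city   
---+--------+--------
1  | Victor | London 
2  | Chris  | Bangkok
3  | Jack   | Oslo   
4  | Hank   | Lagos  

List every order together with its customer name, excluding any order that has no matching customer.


INNER JOIN keeps only orders rows whose customer_id matches an id in customers. Walk through each order:
  - order 1 (Speaker): customer_id=1 -> matches Victor
  - order 2 (Camera): customer_id=2 -> matches Chris
  - order 3 (Lamp): customer_id=2 -> matches Chris
  - order 4 (Notebook): customer_id=2 -> matches Chris
  - order 5 (Tablet): customer_id=NULL, no match -> dropped
  - order 6 (Desk): customer_id=2 -> matches Chris
  - order 7 (Headphones): customer_id=1 -> matches Victor
  - order 8 (Monitor): customer_id=NULL, no match -> dropped
So 2 of 8 rows are dropped.

SQL:
SELECT a.product, b.name AS customer
FROM orders a
INNER JOIN customers b ON a.customer_id = b.id

Result:
product    | customer
-----------+---------
Speaker    | Victor  
Camera     | Chris   
Lamp       | Chris   
Notebook   | Chris   
Desk       | Chris   
Headphones | Victor  


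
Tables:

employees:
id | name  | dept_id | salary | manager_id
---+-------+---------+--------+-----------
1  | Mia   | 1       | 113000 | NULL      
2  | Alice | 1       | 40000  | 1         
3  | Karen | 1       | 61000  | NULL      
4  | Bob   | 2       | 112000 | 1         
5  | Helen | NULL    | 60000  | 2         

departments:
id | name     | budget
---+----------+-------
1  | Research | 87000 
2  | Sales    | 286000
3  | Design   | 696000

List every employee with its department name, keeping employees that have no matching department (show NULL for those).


LEFT JOIN keeps every row from employees (the left table); where dept_id has no match in departments, the department columns become NULL. Walk through each employee:
  - employee 1 (Mia): dept_id=1 -> matches Research
  - employee 2 (Alice): dept_id=1 -> matches Research
  - employee 3 (Karen): dept_id=1 -> matches Research
  - employee 4 (Bob): dept_id=2 -> matches Sales
  - employee 5 (Helen): dept_id=NULL, no match -> kept with NULL
All 5 rows appear; 1 has NULL department.

SQL:
SELECT a.name, b.name AS department
FROM employees a
LEFT JOIN departments b ON a.dept_id = b.id

Result:
name  | department
------+-----------
Mia   | Research  
Alice | Research  
Karen | Research  
Bob   | Sales     
Helen | NULL      


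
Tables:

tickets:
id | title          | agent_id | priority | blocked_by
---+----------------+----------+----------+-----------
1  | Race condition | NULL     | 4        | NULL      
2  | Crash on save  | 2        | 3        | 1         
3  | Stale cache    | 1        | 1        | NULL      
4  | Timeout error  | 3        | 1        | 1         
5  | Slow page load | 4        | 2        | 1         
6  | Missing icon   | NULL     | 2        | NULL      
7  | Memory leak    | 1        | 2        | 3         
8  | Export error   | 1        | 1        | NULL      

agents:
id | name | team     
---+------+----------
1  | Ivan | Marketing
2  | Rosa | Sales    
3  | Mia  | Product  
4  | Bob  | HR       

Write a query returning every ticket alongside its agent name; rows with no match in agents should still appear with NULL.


LEFT JOIN keeps every row from tickets (the left table); where agent_id has no match in agents, the agent columns become NULL. Walk through each ticket:
  - ticket 1 (Race condition): agent_id=NULL, no match -> kept with NULL
  - ticket 2 (Crash on save): agent_id=2 -> matches Rosa
  - ticket 3 (Stale cache): agent_id=1 -> matches Ivan
  - ticket 4 (Timeout error): agent_id=3 -> matches Mia
  - ticket 5 (Slow page load): agent_id=4 -> matches Bob
  - ticket 6 (Missing icon): agent_id=NULL, no match -> kept with NULL
  - ticket 7 (Memory leak): agent_id=1 -> matches Ivan
  - ticket 8 (Export error): agent_id=1 -> matches Ivan
All 8 rows appear; 2 have NULL agent.

SQL:
SELECT a.title, b.name AS agent
FROM tickets a
LEFT JOIN agents b ON a.agent_id = b.id

Result:
title          | agent
---------------+------
Race condition | NULL 
Crash on save  | Rosa 
Stale cache    | Ivan 
Timeout error  | Mia  
Slow page load | Bob  
Missing icon   | NULL 
Memory leak    | Ivan 
Export error   | Ivan 


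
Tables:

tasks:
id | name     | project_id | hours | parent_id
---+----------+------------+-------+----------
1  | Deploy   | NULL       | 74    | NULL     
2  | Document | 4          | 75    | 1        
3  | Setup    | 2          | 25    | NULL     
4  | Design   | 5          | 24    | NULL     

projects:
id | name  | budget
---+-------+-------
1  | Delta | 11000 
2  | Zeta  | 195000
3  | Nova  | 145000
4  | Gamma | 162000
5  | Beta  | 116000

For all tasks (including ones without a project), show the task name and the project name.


LEFT JOIN keeps every row from tasks (the left table); where project_id has no match in projects, the project columns become NULL. Walk through each task:
  - task 1 (Deploy): project_id=NULL, no match -> kept with NULL
  - task 2 (Document): project_id=4 -> matches Gamma
  - task 3 (Setup): project_id=2 -> matches Zeta
  - task 4 (Design): project_id=5 -> matches Beta
All 4 rows appear; 1 has NULL project.

SQL:
SELECT a.name, b.name AS project
FROM tasks a
LEFT JOIN projects b ON a.project_id = b.id

Result:
name     | project
---------+--------
Deploy   | NULL   
Document | Gamma  
Setup    | Zeta   
Design   | Beta   
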